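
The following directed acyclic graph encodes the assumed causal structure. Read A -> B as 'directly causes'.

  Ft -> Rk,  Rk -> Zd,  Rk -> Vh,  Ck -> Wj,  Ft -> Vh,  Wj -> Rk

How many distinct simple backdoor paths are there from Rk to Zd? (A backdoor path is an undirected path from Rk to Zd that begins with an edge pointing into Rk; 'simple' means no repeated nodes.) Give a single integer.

A backdoor path from Rk to Zd is any simple undirected path whose first edge points into Rk (i.e. leaves Rk via a parent).
Parents of Rk: {Ft, Wj}.
No simple path from any parent of Rk reaches Zd without revisiting Rk, so there are no backdoor paths.

0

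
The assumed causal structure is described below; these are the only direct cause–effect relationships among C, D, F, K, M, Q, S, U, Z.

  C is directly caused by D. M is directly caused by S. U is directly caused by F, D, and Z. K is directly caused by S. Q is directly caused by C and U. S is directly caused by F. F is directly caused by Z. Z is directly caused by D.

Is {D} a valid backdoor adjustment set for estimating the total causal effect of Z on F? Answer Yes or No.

Yes

Backdoor paths from Z to F (paths whose first edge points into Z):
  P1: Z <- D -> U <- F
  P2: Z <- D -> C -> Q <- U <- F
Condition 1 (no descendant of Z in the set): holds — descendants of Z are {F, K, M, Q, S, U}; none are in {D}.
Condition 2 (every backdoor path blocked by {D}):
  P1: blocked at fork node D ∈ conditioning set.
  P2: blocked at fork node D ∈ conditioning set.
{D} satisfies the backdoor criterion.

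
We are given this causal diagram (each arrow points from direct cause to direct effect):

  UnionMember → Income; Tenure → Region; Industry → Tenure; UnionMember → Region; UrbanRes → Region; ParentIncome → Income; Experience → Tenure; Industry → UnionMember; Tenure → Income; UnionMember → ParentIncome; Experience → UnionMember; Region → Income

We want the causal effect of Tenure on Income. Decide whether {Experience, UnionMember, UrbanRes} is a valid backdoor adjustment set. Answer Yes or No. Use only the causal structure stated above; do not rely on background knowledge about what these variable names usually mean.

Backdoor paths from Tenure to Income (paths whose first edge points into Tenure):
  P1: Tenure <- Experience -> UnionMember -> Region -> Income
  P2: Tenure <- Experience -> UnionMember -> ParentIncome -> Income
  P3: Tenure <- Experience -> UnionMember -> Income
  P4: Tenure <- Industry -> UnionMember -> Region -> Income
  P5: Tenure <- Industry -> UnionMember -> ParentIncome -> Income
  P6: Tenure <- Industry -> UnionMember -> Income
Condition 1 (no descendant of Tenure in the set): holds — descendants of Tenure are {Income, Region}; none are in {Experience, UnionMember, UrbanRes}.
Condition 2 (every backdoor path blocked by {Experience, UnionMember, UrbanRes}):
  P1: blocked at fork node Experience ∈ conditioning set.
  P2: blocked at fork node Experience ∈ conditioning set.
  P3: blocked at fork node Experience ∈ conditioning set.
  P4: blocked at chain node UnionMember ∈ conditioning set.
  P5: blocked at chain node UnionMember ∈ conditioning set.
  P6: blocked at chain node UnionMember ∈ conditioning set.
{Experience, UnionMember, UrbanRes} satisfies the backdoor criterion.

Yes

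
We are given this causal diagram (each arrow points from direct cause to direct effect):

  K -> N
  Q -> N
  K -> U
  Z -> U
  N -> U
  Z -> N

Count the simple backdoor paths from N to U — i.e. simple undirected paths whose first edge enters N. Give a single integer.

2

A backdoor path from N to U is any simple undirected path whose first edge points into N (i.e. leaves N via a parent).
Parents of N: {K, Q, Z}.
Enumerating:
  P1: N <- Z -> U
  P2: N <- K -> U
That exhausts the simple backdoor paths. Count: 2.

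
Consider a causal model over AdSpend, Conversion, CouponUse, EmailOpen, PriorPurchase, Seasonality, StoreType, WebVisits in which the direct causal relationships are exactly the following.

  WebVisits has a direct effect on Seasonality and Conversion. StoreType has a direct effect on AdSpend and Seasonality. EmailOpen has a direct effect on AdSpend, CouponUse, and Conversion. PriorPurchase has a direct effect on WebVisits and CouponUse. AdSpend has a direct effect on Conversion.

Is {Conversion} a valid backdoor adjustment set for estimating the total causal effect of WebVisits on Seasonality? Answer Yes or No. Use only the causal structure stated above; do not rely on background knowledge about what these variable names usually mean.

No

Backdoor paths from WebVisits to Seasonality (paths whose first edge points into WebVisits):
  P1: WebVisits <- PriorPurchase -> CouponUse <- EmailOpen -> AdSpend <- StoreType -> Seasonality
  P2: WebVisits <- PriorPurchase -> CouponUse <- EmailOpen -> Conversion <- AdSpend <- StoreType -> Seasonality
Condition 1 (no descendant of WebVisits in the set): FAILS — Conversion is a descendant of WebVisits.
Condition 2 (every backdoor path blocked by {Conversion}):
  P1: blocked at collider CouponUse (neither it nor any descendant is in the conditioning set).
  P2: blocked at collider CouponUse (neither it nor any descendant is in the conditioning set).
{Conversion} does not satisfy the backdoor criterion.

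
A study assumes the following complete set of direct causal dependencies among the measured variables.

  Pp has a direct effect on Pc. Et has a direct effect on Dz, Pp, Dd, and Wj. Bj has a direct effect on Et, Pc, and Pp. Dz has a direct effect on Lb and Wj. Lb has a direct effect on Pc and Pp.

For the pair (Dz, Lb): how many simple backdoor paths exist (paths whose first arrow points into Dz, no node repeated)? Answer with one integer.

A backdoor path from Dz to Lb is any simple undirected path whose first edge points into Dz (i.e. leaves Dz via a parent).
Parents of Dz: {Et}.
Enumerating:
  P1: Dz <- Et <- Bj -> Pp <- Lb
  P2: Dz <- Et <- Bj -> Pp -> Pc <- Lb
  P3: Dz <- Et <- Bj -> Pc <- Lb
  P4: Dz <- Et <- Bj -> Pc <- Pp <- Lb
  P5: Dz <- Et -> Pp <- Bj -> Pc <- Lb
  P6: Dz <- Et -> Pp <- Lb
  P7: Dz <- Et -> Pp -> Pc <- Lb
That exhausts the simple backdoor paths. Count: 7.

7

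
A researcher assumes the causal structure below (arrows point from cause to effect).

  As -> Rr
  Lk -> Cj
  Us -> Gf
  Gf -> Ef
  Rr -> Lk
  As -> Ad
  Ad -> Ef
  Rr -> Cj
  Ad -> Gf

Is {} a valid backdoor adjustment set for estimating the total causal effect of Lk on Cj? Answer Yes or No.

Backdoor paths from Lk to Cj (paths whose first edge points into Lk):
  P1: Lk <- Rr -> Cj
Condition 1 (no descendant of Lk in the set): holds — descendants of Lk are {Cj}; none are in {}.
Condition 2 (every backdoor path blocked by {}):
  P1: open — no interior node is in the conditioning set.
{} does not satisfy the backdoor criterion.

No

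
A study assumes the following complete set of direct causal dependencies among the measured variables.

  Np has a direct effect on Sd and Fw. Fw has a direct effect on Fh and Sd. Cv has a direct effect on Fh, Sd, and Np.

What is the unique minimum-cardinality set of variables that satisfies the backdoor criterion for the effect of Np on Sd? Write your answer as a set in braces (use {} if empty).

Variables eligible for adjustment (non-descendants of Np, excluding Np and Sd): {Cv}.
Backdoor paths from Np to Sd:
  P1: Np <- Cv -> Fh <- Fw -> Sd
  P2: Np <- Cv -> Sd
The empty set is not sufficient: P2 (Np <- Cv -> Sd) has no collider blocking it and no conditioned non-collider, so it is open.
Try {Cv}:
  P1: blocked at fork node Cv ∈ conditioning set.
  P2: blocked at fork node Cv ∈ conditioning set.
{Cv} contains no descendant of Np and blocks every backdoor path.
{Cv} is the unique smallest valid adjustment set.

{Cv}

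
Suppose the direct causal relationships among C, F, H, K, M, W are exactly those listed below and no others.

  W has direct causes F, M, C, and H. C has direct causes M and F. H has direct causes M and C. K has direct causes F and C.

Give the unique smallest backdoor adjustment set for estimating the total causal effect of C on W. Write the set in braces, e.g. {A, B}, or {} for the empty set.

{F, M}

Variables eligible for adjustment (non-descendants of C, excluding C and W): {F, M}.
Backdoor paths from C to W:
  P1: C <- F -> W
  P2: C <- M -> H -> W
  P3: C <- M -> W
The empty set is not sufficient: P1 (C <- F -> W) has no collider blocking it and no conditioned non-collider, so it is open.
Try {F, M}:
  P1: blocked at fork node F ∈ conditioning set.
  P2: blocked at fork node M ∈ conditioning set.
  P3: blocked at fork node M ∈ conditioning set.
{F, M} contains no descendant of C and blocks every backdoor path.
Every element of {F, M} is needed (dropping F leaves P1 open; dropping M leaves P2 open), so no proper subset is valid.
Among all size-2 subsets of the eligible variables, only {F, M} blocks every backdoor path, so it is the unique smallest valid adjustment set.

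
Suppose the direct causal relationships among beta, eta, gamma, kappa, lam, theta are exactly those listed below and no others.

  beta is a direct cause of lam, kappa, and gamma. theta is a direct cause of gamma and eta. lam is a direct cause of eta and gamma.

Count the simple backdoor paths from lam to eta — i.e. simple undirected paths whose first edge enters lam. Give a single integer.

1

A backdoor path from lam to eta is any simple undirected path whose first edge points into lam (i.e. leaves lam via a parent).
Parents of lam: {beta}.
Enumerating:
  P1: lam <- beta -> gamma <- theta -> eta
That exhausts the simple backdoor paths. Count: 1.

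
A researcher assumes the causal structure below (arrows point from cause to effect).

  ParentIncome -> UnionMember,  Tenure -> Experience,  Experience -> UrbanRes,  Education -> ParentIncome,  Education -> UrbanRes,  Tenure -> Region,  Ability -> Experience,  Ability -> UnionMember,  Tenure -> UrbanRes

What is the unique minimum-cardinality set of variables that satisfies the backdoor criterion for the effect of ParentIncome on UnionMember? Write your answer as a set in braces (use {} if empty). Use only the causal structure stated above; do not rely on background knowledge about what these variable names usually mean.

{}

Variables eligible for adjustment (non-descendants of ParentIncome, excluding ParentIncome and UnionMember): {Ability, Education, Experience, Region, Tenure, UrbanRes}.
Backdoor paths from ParentIncome to UnionMember:
  P1: ParentIncome <- Education -> UrbanRes <- Tenure -> Experience <- Ability -> UnionMember
  P2: ParentIncome <- Education -> UrbanRes <- Experience <- Ability -> UnionMember
Each backdoor path contains an unconditioned collider, so every path is already blocked with the empty conditioning set:
  P1: blocked at collider UrbanRes (neither it nor any descendant is in the conditioning set).
  P2: blocked at collider UrbanRes (neither it nor any descendant is in the conditioning set).
The empty set is therefore the unique smallest valid set.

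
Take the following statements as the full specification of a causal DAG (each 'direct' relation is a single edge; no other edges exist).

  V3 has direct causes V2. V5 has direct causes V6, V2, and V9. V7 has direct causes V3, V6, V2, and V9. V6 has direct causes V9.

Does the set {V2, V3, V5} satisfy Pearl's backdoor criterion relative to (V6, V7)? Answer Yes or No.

Backdoor paths from V6 to V7 (paths whose first edge points into V6):
  P1: V6 <- V9 -> V5 <- V2 -> V3 -> V7
  P2: V6 <- V9 -> V5 <- V2 -> V7
  P3: V6 <- V9 -> V7
Condition 1 (no descendant of V6 in the set): FAILS — V5 is a descendant of V6.
Condition 2 (every backdoor path blocked by {V2, V3, V5}):
  P1: blocked at fork node V2 ∈ conditioning set.
  P2: blocked at fork node V2 ∈ conditioning set.
  P3: open — no interior node is in the conditioning set.
{V2, V3, V5} does not satisfy the backdoor criterion.

No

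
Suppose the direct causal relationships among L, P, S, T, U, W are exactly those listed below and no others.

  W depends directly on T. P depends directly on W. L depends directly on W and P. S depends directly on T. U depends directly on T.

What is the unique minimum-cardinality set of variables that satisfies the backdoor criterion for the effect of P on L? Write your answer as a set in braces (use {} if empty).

{W}

Variables eligible for adjustment (non-descendants of P, excluding P and L): {S, T, U, W}.
Backdoor paths from P to L:
  P1: P <- W -> L
The empty set is not sufficient: P1 (P <- W -> L) has no collider blocking it and no conditioned non-collider, so it is open.
Try {W}:
  P1: blocked at fork node W ∈ conditioning set.
{W} contains no descendant of P and blocks every backdoor path.
No other singleton works — e.g. {T} leaves P1 open — so {W} is the unique smallest valid adjustment set.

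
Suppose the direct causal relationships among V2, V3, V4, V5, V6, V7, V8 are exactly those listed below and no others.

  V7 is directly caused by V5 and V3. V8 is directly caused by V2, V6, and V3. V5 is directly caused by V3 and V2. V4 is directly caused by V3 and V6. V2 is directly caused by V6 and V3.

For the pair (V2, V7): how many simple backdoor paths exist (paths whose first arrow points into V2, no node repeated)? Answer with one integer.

A backdoor path from V2 to V7 is any simple undirected path whose first edge points into V2 (i.e. leaves V2 via a parent).
Parents of V2: {V3, V6}.
Enumerating:
  P1: V2 <- V6 -> V8 <- V3 -> V5 -> V7
  P2: V2 <- V6 -> V8 <- V3 -> V7
  P3: V2 <- V6 -> V4 <- V3 -> V5 -> V7
  P4: V2 <- V6 -> V4 <- V3 -> V7
  P5: V2 <- V3 -> V5 -> V7
  P6: V2 <- V3 -> V7
That exhausts the simple backdoor paths. Count: 6.

6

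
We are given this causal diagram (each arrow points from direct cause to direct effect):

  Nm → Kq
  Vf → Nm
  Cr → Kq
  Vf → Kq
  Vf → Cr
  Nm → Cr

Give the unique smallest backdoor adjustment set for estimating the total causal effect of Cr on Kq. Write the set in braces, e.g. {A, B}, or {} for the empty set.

{Nm, Vf}

Variables eligible for adjustment (non-descendants of Cr, excluding Cr and Kq): {Nm, Vf}.
Backdoor paths from Cr to Kq:
  P1: Cr <- Vf -> Nm -> Kq
  P2: Cr <- Vf -> Kq
  P3: Cr <- Nm <- Vf -> Kq
  P4: Cr <- Nm -> Kq
The empty set is not sufficient: P1 (Cr <- Vf -> Nm -> Kq) has no collider blocking it and no conditioned non-collider, so it is open.
Try {Nm, Vf}:
  P1: blocked at fork node Vf ∈ conditioning set.
  P2: blocked at fork node Vf ∈ conditioning set.
  P3: blocked at chain node Nm ∈ conditioning set.
  P4: blocked at fork node Nm ∈ conditioning set.
{Nm, Vf} contains no descendant of Cr and blocks every backdoor path.
Every element of {Nm, Vf} is needed (dropping Nm leaves P4 open; dropping Vf leaves P2 open), so no proper subset is valid.
Among all size-2 subsets of the eligible variables, only {Nm, Vf} blocks every backdoor path, so it is the unique smallest valid adjustment set.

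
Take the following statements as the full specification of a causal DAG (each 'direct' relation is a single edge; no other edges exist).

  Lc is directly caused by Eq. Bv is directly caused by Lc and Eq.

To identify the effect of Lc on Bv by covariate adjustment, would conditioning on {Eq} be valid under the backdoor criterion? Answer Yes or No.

Yes

Backdoor paths from Lc to Bv (paths whose first edge points into Lc):
  P1: Lc <- Eq -> Bv
Condition 1 (no descendant of Lc in the set): holds — descendants of Lc are {Bv}; none are in {Eq}.
Condition 2 (every backdoor path blocked by {Eq}):
  P1: blocked at fork node Eq ∈ conditioning set.
{Eq} satisfies the backdoor criterion.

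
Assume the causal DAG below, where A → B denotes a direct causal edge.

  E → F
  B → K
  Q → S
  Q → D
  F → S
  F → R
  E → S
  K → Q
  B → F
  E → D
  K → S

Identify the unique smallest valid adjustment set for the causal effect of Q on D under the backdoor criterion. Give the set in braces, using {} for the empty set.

{}

Variables eligible for adjustment (non-descendants of Q, excluding Q and D): {B, E, F, K, R}.
Backdoor paths from Q to D:
  P1: Q <- K <- B -> F <- E -> D
  P2: Q <- K <- B -> F -> S <- E -> D
  P3: Q <- K -> S <- E -> D
  P4: Q <- K -> S <- F <- E -> D
Each backdoor path contains an unconditioned collider, so every path is already blocked with the empty conditioning set:
  P1: blocked at collider F (neither it nor any descendant is in the conditioning set).
  P2: blocked at collider S (neither it nor any descendant is in the conditioning set).
  P3: blocked at collider S (neither it nor any descendant is in the conditioning set).
  P4: blocked at collider S (neither it nor any descendant is in the conditioning set).
The empty set is therefore the unique smallest valid set.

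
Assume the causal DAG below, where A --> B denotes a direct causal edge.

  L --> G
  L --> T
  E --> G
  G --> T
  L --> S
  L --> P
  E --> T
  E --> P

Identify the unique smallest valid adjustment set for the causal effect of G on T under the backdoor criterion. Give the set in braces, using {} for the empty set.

Variables eligible for adjustment (non-descendants of G, excluding G and T): {E, L, P, S}.
Backdoor paths from G to T:
  P1: G <- E -> P <- L -> T
  P2: G <- E -> T
  P3: G <- L -> P <- E -> T
  P4: G <- L -> T
The empty set is not sufficient: P2 (G <- E -> T) has no collider blocking it and no conditioned non-collider, so it is open.
Try {E, L}:
  P1: blocked at fork node E ∈ conditioning set.
  P2: blocked at fork node E ∈ conditioning set.
  P3: blocked at fork node L ∈ conditioning set.
  P4: blocked at fork node L ∈ conditioning set.
{E, L} contains no descendant of G and blocks every backdoor path.
Every element of {E, L} is needed (dropping E leaves P2 open; dropping L leaves P4 open), so no proper subset is valid.
Among all size-2 subsets of the eligible variables, only {E, L} blocks every backdoor path, so it is the unique smallest valid adjustment set.

{E, L}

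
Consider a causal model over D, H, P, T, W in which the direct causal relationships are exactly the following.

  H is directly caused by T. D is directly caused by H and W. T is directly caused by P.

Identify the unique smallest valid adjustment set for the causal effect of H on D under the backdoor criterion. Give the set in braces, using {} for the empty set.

{}

Variables eligible for adjustment (non-descendants of H, excluding H and D): {P, T, W}.
Backdoor paths from H to D:
  (none)
With no backdoor paths the empty set already satisfies the criterion, and it is trivially minimal.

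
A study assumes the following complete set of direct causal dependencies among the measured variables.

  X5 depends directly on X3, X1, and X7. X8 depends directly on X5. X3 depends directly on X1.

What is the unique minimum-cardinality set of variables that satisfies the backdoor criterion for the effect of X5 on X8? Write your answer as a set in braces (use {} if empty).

Variables eligible for adjustment (non-descendants of X5, excluding X5 and X8): {X1, X3, X7}.
Backdoor paths from X5 to X8:
  (none)
With no backdoor paths the empty set already satisfies the criterion, and it is trivially minimal.

{}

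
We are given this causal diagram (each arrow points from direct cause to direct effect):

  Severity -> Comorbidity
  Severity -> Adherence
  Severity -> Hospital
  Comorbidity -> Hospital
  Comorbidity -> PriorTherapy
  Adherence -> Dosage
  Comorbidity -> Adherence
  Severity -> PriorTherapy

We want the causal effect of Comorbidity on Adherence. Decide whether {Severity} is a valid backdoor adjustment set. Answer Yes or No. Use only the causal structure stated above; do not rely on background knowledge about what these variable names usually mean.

Backdoor paths from Comorbidity to Adherence (paths whose first edge points into Comorbidity):
  P1: Comorbidity <- Severity -> Adherence
Condition 1 (no descendant of Comorbidity in the set): holds — descendants of Comorbidity are {Adherence, Dosage, Hospital, PriorTherapy}; none are in {Severity}.
Condition 2 (every backdoor path blocked by {Severity}):
  P1: blocked at fork node Severity ∈ conditioning set.
{Severity} satisfies the backdoor criterion.

Yes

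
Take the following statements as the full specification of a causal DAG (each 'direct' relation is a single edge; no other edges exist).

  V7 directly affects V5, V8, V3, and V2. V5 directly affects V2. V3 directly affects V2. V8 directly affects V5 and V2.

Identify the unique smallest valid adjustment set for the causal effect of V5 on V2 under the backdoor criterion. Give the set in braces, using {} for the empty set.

{V7, V8}

Variables eligible for adjustment (non-descendants of V5, excluding V5 and V2): {V3, V7, V8}.
Backdoor paths from V5 to V2:
  P1: V5 <- V7 -> V8 -> V2
  P2: V5 <- V7 -> V3 -> V2
  P3: V5 <- V7 -> V2
  P4: V5 <- V8 <- V7 -> V3 -> V2
  P5: V5 <- V8 <- V7 -> V2
  P6: V5 <- V8 -> V2
The empty set is not sufficient: P1 (V5 <- V7 -> V8 -> V2) has no collider blocking it and no conditioned non-collider, so it is open.
Try {V7, V8}:
  P1: blocked at fork node V7 ∈ conditioning set.
  P2: blocked at fork node V7 ∈ conditioning set.
  P3: blocked at fork node V7 ∈ conditioning set.
  P4: blocked at chain node V8 ∈ conditioning set.
  P5: blocked at chain node V8 ∈ conditioning set.
  P6: blocked at fork node V8 ∈ conditioning set.
{V7, V8} contains no descendant of V5 and blocks every backdoor path.
Every element of {V7, V8} is needed (dropping V7 leaves P2 open; dropping V8 leaves P6 open), so no proper subset is valid.
Among all size-2 subsets of the eligible variables, only {V7, V8} blocks every backdoor path, so it is the unique smallest valid adjustment set.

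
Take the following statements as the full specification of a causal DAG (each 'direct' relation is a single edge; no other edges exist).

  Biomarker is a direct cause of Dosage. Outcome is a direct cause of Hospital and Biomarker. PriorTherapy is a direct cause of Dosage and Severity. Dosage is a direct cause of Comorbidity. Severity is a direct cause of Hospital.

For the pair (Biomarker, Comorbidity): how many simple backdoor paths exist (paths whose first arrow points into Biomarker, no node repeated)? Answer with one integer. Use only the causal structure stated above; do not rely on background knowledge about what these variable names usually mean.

A backdoor path from Biomarker to Comorbidity is any simple undirected path whose first edge points into Biomarker (i.e. leaves Biomarker via a parent).
Parents of Biomarker: {Outcome}.
Enumerating:
  P1: Biomarker <- Outcome -> Hospital <- Severity <- PriorTherapy -> Dosage -> Comorbidity
That exhausts the simple backdoor paths. Count: 1.

1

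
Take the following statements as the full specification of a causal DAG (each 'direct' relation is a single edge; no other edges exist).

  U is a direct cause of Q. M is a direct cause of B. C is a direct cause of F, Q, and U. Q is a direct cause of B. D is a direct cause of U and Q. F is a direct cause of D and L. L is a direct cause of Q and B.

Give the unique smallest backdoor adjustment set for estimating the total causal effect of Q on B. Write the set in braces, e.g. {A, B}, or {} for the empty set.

{L}

Variables eligible for adjustment (non-descendants of Q, excluding Q and B): {C, D, F, L, M, U}.
Backdoor paths from Q to B:
  P1: Q <- C -> F -> L -> B
  P2: Q <- C -> U <- D <- F -> L -> B
  P3: Q <- L -> B
  P4: Q <- D <- F -> L -> B
  P5: Q <- D -> U <- C -> F -> L -> B
  P6: Q <- U <- C -> F -> L -> B
  P7: Q <- U <- D <- F -> L -> B
The empty set is not sufficient: P1 (Q <- C -> F -> L -> B) has no collider blocking it and no conditioned non-collider, so it is open.
Try {L}:
  P1: blocked at chain node L ∈ conditioning set.
  P2: blocked at collider U (neither it nor any descendant is in the conditioning set).
  P3: blocked at fork node L ∈ conditioning set.
  P4: blocked at chain node L ∈ conditioning set.
  P5: blocked at collider U (neither it nor any descendant is in the conditioning set).
  P6: blocked at chain node L ∈ conditioning set.
  P7: blocked at chain node L ∈ conditioning set.
{L} contains no descendant of Q and blocks every backdoor path.
No other singleton works — e.g. {M} leaves P1 open — so {L} is the unique smallest valid adjustment set.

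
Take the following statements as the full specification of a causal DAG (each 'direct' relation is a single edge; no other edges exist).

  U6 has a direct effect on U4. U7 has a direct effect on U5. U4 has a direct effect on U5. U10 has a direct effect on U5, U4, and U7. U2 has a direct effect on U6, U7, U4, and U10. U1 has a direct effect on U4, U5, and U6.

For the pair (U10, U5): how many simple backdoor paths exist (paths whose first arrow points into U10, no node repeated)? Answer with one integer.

8

A backdoor path from U10 to U5 is any simple undirected path whose first edge points into U10 (i.e. leaves U10 via a parent).
Parents of U10: {U2}.
Enumerating:
  P1: U10 <- U2 -> U6 <- U1 -> U4 -> U5
  P2: U10 <- U2 -> U6 <- U1 -> U5
  P3: U10 <- U2 -> U6 -> U4 <- U1 -> U5
  P4: U10 <- U2 -> U6 -> U4 -> U5
  P5: U10 <- U2 -> U7 -> U5
  P6: U10 <- U2 -> U4 <- U1 -> U5
  P7: U10 <- U2 -> U4 <- U6 <- U1 -> U5
  P8: U10 <- U2 -> U4 -> U5
That exhausts the simple backdoor paths. Count: 8.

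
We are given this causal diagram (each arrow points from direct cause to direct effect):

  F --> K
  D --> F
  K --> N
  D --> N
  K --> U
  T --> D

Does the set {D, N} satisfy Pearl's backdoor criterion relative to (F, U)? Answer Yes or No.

No

Backdoor paths from F to U (paths whose first edge points into F):
  P1: F <- D -> N <- K -> U
Condition 1 (no descendant of F in the set): FAILS — N is a descendant of F.
Condition 2 (every backdoor path blocked by {D, N}):
  P1: blocked at fork node D ∈ conditioning set.
{D, N} does not satisfy the backdoor criterion.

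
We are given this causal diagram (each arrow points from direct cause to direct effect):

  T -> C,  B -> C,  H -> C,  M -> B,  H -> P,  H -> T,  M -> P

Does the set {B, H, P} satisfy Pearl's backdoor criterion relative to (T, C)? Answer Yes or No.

Backdoor paths from T to C (paths whose first edge points into T):
  P1: T <- H -> P <- M -> B -> C
  P2: T <- H -> C
Condition 1 (no descendant of T in the set): holds — descendants of T are {C}; none are in {B, H, P}.
Condition 2 (every backdoor path blocked by {B, H, P}):
  P1: blocked at fork node H ∈ conditioning set.
  P2: blocked at fork node H ∈ conditioning set.
{B, H, P} satisfies the backdoor criterion.

Yes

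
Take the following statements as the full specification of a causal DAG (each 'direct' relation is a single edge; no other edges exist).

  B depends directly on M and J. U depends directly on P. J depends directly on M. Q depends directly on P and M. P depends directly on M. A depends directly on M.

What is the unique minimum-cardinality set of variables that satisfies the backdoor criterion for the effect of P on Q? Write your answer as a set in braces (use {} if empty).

{M}

Variables eligible for adjustment (non-descendants of P, excluding P and Q): {A, B, J, M}.
Backdoor paths from P to Q:
  P1: P <- M -> Q
The empty set is not sufficient: P1 (P <- M -> Q) has no collider blocking it and no conditioned non-collider, so it is open.
Try {M}:
  P1: blocked at fork node M ∈ conditioning set.
{M} contains no descendant of P and blocks every backdoor path.
No other singleton works — e.g. {J} leaves P1 open — so {M} is the unique smallest valid adjustment set.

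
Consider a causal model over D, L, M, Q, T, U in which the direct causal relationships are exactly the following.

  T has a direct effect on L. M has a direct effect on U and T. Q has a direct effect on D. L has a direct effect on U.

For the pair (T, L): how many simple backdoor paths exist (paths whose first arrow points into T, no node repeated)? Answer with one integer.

1

A backdoor path from T to L is any simple undirected path whose first edge points into T (i.e. leaves T via a parent).
Parents of T: {M}.
Enumerating:
  P1: T <- M -> U <- L
That exhausts the simple backdoor paths. Count: 1.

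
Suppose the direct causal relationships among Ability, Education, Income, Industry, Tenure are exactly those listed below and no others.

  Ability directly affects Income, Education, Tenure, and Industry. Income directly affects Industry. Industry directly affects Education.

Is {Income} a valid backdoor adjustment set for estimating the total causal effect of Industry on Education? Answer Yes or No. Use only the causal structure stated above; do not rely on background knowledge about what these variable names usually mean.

Backdoor paths from Industry to Education (paths whose first edge points into Industry):
  P1: Industry <- Ability -> Education
  P2: Industry <- Income <- Ability -> Education
Condition 1 (no descendant of Industry in the set): holds — descendants of Industry are {Education}; none are in {Income}.
Condition 2 (every backdoor path blocked by {Income}):
  P1: open — no interior node is in the conditioning set.
  P2: blocked at chain node Income ∈ conditioning set.
{Income} does not satisfy the backdoor criterion.

No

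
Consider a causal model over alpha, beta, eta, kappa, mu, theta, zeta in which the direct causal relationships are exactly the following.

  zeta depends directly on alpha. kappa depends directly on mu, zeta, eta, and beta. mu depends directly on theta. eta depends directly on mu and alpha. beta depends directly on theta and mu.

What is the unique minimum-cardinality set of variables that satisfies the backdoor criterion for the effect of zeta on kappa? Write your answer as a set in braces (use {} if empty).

Variables eligible for adjustment (non-descendants of zeta, excluding zeta and kappa): {alpha, beta, eta, mu, theta}.
Backdoor paths from zeta to kappa:
  P1: zeta <- alpha -> eta <- mu <- theta -> beta -> kappa
  P2: zeta <- alpha -> eta <- mu -> beta -> kappa
  P3: zeta <- alpha -> eta <- mu -> kappa
  P4: zeta <- alpha -> eta -> kappa
The empty set is not sufficient: P4 (zeta <- alpha -> eta -> kappa) has no collider blocking it and no conditioned non-collider, so it is open.
Try {alpha}:
  P1: blocked at fork node alpha ∈ conditioning set.
  P2: blocked at fork node alpha ∈ conditioning set.
  P3: blocked at fork node alpha ∈ conditioning set.
  P4: blocked at fork node alpha ∈ conditioning set.
{alpha} contains no descendant of zeta and blocks every backdoor path.
No other singleton works — e.g. {theta} leaves P4 open — so {alpha} is the unique smallest valid adjustment set.

{alpha}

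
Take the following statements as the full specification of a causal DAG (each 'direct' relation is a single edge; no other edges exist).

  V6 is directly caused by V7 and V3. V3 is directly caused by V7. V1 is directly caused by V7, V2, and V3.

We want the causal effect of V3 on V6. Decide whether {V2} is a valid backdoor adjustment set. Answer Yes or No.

No

Backdoor paths from V3 to V6 (paths whose first edge points into V3):
  P1: V3 <- V7 -> V6
Condition 1 (no descendant of V3 in the set): holds — descendants of V3 are {V1, V6}; none are in {V2}.
Condition 2 (every backdoor path blocked by {V2}):
  P1: open — no interior node is in the conditioning set.
{V2} does not satisfy the backdoor criterion.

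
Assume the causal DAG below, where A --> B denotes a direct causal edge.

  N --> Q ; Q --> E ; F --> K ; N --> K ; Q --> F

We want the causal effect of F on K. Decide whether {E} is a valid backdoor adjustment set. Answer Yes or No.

Backdoor paths from F to K (paths whose first edge points into F):
  P1: F <- Q <- N -> K
Condition 1 (no descendant of F in the set): holds — descendants of F are {K}; none are in {E}.
Condition 2 (every backdoor path blocked by {E}):
  P1: open — no interior node is in the conditioning set.
{E} does not satisfy the backdoor criterion.

No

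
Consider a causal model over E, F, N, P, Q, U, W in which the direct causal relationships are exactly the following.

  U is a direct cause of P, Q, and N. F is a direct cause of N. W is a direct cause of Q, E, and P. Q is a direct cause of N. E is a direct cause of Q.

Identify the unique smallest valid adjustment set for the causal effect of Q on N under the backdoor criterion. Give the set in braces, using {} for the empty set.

Variables eligible for adjustment (non-descendants of Q, excluding Q and N): {E, F, P, U, W}.
Backdoor paths from Q to N:
  P1: Q <- W -> P <- U -> N
  P2: Q <- E <- W -> P <- U -> N
  P3: Q <- U -> N
The empty set is not sufficient: P3 (Q <- U -> N) has no collider blocking it and no conditioned non-collider, so it is open.
Try {U}:
  P1: blocked at collider P (neither it nor any descendant is in the conditioning set).
  P2: blocked at collider P (neither it nor any descendant is in the conditioning set).
  P3: blocked at fork node U ∈ conditioning set.
{U} contains no descendant of Q and blocks every backdoor path.
No other singleton works — e.g. {W} leaves P3 open — so {U} is the unique smallest valid adjustment set.

{U}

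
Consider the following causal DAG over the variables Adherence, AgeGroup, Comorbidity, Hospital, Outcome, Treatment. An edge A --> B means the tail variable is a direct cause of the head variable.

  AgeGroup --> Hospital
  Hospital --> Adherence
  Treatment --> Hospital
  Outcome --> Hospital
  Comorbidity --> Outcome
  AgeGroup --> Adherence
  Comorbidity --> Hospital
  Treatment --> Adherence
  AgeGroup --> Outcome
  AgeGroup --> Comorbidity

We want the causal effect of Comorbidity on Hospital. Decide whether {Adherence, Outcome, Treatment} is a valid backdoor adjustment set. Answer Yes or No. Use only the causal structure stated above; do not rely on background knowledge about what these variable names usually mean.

No

Backdoor paths from Comorbidity to Hospital (paths whose first edge points into Comorbidity):
  P1: Comorbidity <- AgeGroup -> Outcome -> Hospital
  P2: Comorbidity <- AgeGroup -> Hospital
  P3: Comorbidity <- AgeGroup -> Adherence <- Treatment -> Hospital
  P4: Comorbidity <- AgeGroup -> Adherence <- Hospital
Condition 1 (no descendant of Comorbidity in the set): FAILS — Adherence and Outcome are descendants of Comorbidity.
Condition 2 (every backdoor path blocked by {Adherence, Outcome, Treatment}):
  P1: blocked at chain node Outcome ∈ conditioning set.
  P2: open — no interior node is in the conditioning set.
  P3: blocked at fork node Treatment ∈ conditioning set.
  P4: open — collider(s) Adherence are conditioned on (or have a conditioned descendant) and no non-collider on the path is in the set.
{Adherence, Outcome, Treatment} does not satisfy the backdoor criterion.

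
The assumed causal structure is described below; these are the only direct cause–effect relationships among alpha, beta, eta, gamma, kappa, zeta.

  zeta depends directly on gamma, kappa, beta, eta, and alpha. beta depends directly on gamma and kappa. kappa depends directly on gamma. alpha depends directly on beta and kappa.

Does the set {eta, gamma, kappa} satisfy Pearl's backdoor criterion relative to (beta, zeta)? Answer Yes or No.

Backdoor paths from beta to zeta (paths whose first edge points into beta):
  P1: beta <- gamma -> kappa -> alpha -> zeta
  P2: beta <- gamma -> kappa -> zeta
  P3: beta <- gamma -> zeta
  P4: beta <- kappa <- gamma -> zeta
  P5: beta <- kappa -> alpha -> zeta
  P6: beta <- kappa -> zeta
Condition 1 (no descendant of beta in the set): holds — descendants of beta are {alpha, zeta}; none are in {eta, gamma, kappa}.
Condition 2 (every backdoor path blocked by {eta, gamma, kappa}):
  P1: blocked at fork node gamma ∈ conditioning set.
  P2: blocked at fork node gamma ∈ conditioning set.
  P3: blocked at fork node gamma ∈ conditioning set.
  P4: blocked at chain node kappa ∈ conditioning set.
  P5: blocked at fork node kappa ∈ conditioning set.
  P6: blocked at fork node kappa ∈ conditioning set.
{eta, gamma, kappa} satisfies the backdoor criterion.

Yes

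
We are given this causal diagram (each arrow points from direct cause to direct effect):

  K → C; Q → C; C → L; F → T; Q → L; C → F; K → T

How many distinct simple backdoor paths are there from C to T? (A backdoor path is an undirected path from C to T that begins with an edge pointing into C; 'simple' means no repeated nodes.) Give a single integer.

A backdoor path from C to T is any simple undirected path whose first edge points into C (i.e. leaves C via a parent).
Parents of C: {K, Q}.
Enumerating:
  P1: C <- K -> T
That exhausts the simple backdoor paths. Count: 1.

1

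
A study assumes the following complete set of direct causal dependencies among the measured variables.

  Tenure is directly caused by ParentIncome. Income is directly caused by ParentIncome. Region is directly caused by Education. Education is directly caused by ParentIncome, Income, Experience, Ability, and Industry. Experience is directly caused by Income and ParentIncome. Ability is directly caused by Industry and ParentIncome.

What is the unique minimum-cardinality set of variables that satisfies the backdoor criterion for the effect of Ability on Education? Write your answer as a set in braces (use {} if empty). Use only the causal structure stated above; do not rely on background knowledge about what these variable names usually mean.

{Industry, ParentIncome}

Variables eligible for adjustment (non-descendants of Ability, excluding Ability and Education): {Experience, Income, Industry, ParentIncome, Tenure}.
Backdoor paths from Ability to Education:
  P1: Ability <- ParentIncome -> Income -> Experience -> Education
  P2: Ability <- ParentIncome -> Income -> Education
  P3: Ability <- ParentIncome -> Experience <- Income -> Education
  P4: Ability <- ParentIncome -> Experience -> Education
  P5: Ability <- ParentIncome -> Education
  P6: Ability <- Industry -> Education
The empty set is not sufficient: P1 (Ability <- ParentIncome -> Income -> Experience -> Education) has no collider blocking it and no conditioned non-collider, so it is open.
Try {Industry, ParentIncome}:
  P1: blocked at fork node ParentIncome ∈ conditioning set.
  P2: blocked at fork node ParentIncome ∈ conditioning set.
  P3: blocked at fork node ParentIncome ∈ conditioning set.
  P4: blocked at fork node ParentIncome ∈ conditioning set.
  P5: blocked at fork node ParentIncome ∈ conditioning set.
  P6: blocked at fork node Industry ∈ conditioning set.
{Industry, ParentIncome} contains no descendant of Ability and blocks every backdoor path.
Every element of {Industry, ParentIncome} is needed (dropping Industry leaves P6 open; dropping ParentIncome leaves P1 open), so no proper subset is valid.
Among all size-2 subsets of the eligible variables, only {Industry, ParentIncome} blocks every backdoor path, so it is the unique smallest valid adjustment set.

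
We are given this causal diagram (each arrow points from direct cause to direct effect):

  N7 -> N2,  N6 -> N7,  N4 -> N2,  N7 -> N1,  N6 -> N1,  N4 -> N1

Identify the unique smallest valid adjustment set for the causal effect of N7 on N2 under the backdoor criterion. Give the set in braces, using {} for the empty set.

Variables eligible for adjustment (non-descendants of N7, excluding N7 and N2): {N4, N6}.
Backdoor paths from N7 to N2:
  P1: N7 <- N6 -> N1 <- N4 -> N2
Each backdoor path contains an unconditioned collider, so every path is already blocked with the empty conditioning set:
  P1: blocked at collider N1 (neither it nor any descendant is in the conditioning set).
The empty set is therefore the unique smallest valid set.

{}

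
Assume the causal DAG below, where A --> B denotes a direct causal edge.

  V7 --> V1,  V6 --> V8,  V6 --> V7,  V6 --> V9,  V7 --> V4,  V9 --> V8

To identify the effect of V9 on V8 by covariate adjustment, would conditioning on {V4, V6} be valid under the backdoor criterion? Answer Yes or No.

Backdoor paths from V9 to V8 (paths whose first edge points into V9):
  P1: V9 <- V6 -> V8
Condition 1 (no descendant of V9 in the set): holds — descendants of V9 are {V8}; none are in {V4, V6}.
Condition 2 (every backdoor path blocked by {V4, V6}):
  P1: blocked at fork node V6 ∈ conditioning set.
{V4, V6} satisfies the backdoor criterion.

Yes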